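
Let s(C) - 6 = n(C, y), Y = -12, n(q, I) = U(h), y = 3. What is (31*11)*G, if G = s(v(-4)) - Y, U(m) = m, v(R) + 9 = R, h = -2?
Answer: 5456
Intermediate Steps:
v(R) = -9 + R
n(q, I) = -2
s(C) = 4 (s(C) = 6 - 2 = 4)
G = 16 (G = 4 - 1*(-12) = 4 + 12 = 16)
(31*11)*G = (31*11)*16 = 341*16 = 5456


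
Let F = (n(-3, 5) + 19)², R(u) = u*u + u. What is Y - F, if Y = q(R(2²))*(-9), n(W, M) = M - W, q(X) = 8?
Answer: -801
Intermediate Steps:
R(u) = u + u² (R(u) = u² + u = u + u²)
F = 729 (F = ((5 - 1*(-3)) + 19)² = ((5 + 3) + 19)² = (8 + 19)² = 27² = 729)
Y = -72 (Y = 8*(-9) = -72)
Y - F = -72 - 1*729 = -72 - 729 = -801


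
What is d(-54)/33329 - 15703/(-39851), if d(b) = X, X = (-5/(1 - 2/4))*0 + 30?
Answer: 524560817/1328193979 ≈ 0.39494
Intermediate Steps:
X = 30 (X = (-5/(1 - 2*1/4))*0 + 30 = (-5/(1 - 1/2))*0 + 30 = (-5/(1/2))*0 + 30 = (2*(-5))*0 + 30 = -10*0 + 30 = 0 + 30 = 30)
d(b) = 30
d(-54)/33329 - 15703/(-39851) = 30/33329 - 15703/(-39851) = 30*(1/33329) - 15703*(-1/39851) = 30/33329 + 15703/39851 = 524560817/1328193979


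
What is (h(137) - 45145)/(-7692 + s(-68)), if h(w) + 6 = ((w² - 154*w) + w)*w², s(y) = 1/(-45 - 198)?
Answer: 10008392157/1869157 ≈ 5354.5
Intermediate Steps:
s(y) = -1/243 (s(y) = 1/(-243) = -1/243)
h(w) = -6 + w²*(w² - 153*w) (h(w) = -6 + ((w² - 154*w) + w)*w² = -6 + (w² - 153*w)*w² = -6 + w²*(w² - 153*w))
(h(137) - 45145)/(-7692 + s(-68)) = ((-6 + 137⁴ - 153*137³) - 45145)/(-7692 - 1/243) = ((-6 + 352275361 - 153*2571353) - 45145)/(-1869157/243) = ((-6 + 352275361 - 393417009) - 45145)*(-243/1869157) = (-41141654 - 45145)*(-243/1869157) = -41186799*(-243/1869157) = 10008392157/1869157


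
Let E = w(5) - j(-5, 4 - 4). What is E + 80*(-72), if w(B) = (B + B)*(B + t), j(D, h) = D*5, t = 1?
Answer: -5675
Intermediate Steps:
j(D, h) = 5*D
w(B) = 2*B*(1 + B) (w(B) = (B + B)*(B + 1) = (2*B)*(1 + B) = 2*B*(1 + B))
E = 85 (E = 2*5*(1 + 5) - 5*(-5) = 2*5*6 - 1*(-25) = 60 + 25 = 85)
E + 80*(-72) = 85 + 80*(-72) = 85 - 5760 = -5675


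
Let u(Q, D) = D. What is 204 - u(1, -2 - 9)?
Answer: 215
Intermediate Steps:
204 - u(1, -2 - 9) = 204 - (-2 - 9) = 204 - 1*(-11) = 204 + 11 = 215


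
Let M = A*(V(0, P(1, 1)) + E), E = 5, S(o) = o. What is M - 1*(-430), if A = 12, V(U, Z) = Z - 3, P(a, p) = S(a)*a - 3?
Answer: 430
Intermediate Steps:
P(a, p) = -3 + a**2 (P(a, p) = a*a - 3 = a**2 - 3 = -3 + a**2)
V(U, Z) = -3 + Z
M = 0 (M = 12*((-3 + (-3 + 1**2)) + 5) = 12*((-3 + (-3 + 1)) + 5) = 12*((-3 - 2) + 5) = 12*(-5 + 5) = 12*0 = 0)
M - 1*(-430) = 0 - 1*(-430) = 0 + 430 = 430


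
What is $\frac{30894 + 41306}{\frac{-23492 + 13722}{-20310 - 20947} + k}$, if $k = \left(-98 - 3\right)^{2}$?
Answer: $\frac{2978755400}{420872427} \approx 7.0776$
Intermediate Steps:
$k = 10201$ ($k = \left(-101\right)^{2} = 10201$)
$\frac{30894 + 41306}{\frac{-23492 + 13722}{-20310 - 20947} + k} = \frac{30894 + 41306}{\frac{-23492 + 13722}{-20310 - 20947} + 10201} = \frac{72200}{- \frac{9770}{-41257} + 10201} = \frac{72200}{\left(-9770\right) \left(- \frac{1}{41257}\right) + 10201} = \frac{72200}{\frac{9770}{41257} + 10201} = \frac{72200}{\frac{420872427}{41257}} = 72200 \cdot \frac{41257}{420872427} = \frac{2978755400}{420872427}$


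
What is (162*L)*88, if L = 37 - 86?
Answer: -698544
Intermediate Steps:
L = -49
(162*L)*88 = (162*(-49))*88 = -7938*88 = -698544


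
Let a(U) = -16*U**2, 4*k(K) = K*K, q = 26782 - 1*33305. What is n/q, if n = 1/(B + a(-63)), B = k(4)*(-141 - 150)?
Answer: 1/421829364 ≈ 2.3706e-9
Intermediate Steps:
q = -6523 (q = 26782 - 33305 = -6523)
k(K) = K**2/4 (k(K) = (K*K)/4 = K**2/4)
B = -1164 (B = ((1/4)*4**2)*(-141 - 150) = ((1/4)*16)*(-291) = 4*(-291) = -1164)
n = -1/64668 (n = 1/(-1164 - 16*(-63)**2) = 1/(-1164 - 16*3969) = 1/(-1164 - 63504) = 1/(-64668) = -1/64668 ≈ -1.5464e-5)
n/q = -1/64668/(-6523) = -1/64668*(-1/6523) = 1/421829364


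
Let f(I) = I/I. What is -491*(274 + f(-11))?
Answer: -135025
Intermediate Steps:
f(I) = 1
-491*(274 + f(-11)) = -491*(274 + 1) = -491*275 = -135025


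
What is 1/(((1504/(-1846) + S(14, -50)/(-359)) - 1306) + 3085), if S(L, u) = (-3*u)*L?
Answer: 331357/587275835 ≈ 0.00056423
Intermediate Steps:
S(L, u) = -3*L*u
1/(((1504/(-1846) + S(14, -50)/(-359)) - 1306) + 3085) = 1/(((1504/(-1846) - 3*14*(-50)/(-359)) - 1306) + 3085) = 1/(((1504*(-1/1846) + 2100*(-1/359)) - 1306) + 3085) = 1/(((-752/923 - 2100/359) - 1306) + 3085) = 1/((-2208268/331357 - 1306) + 3085) = 1/(-434960510/331357 + 3085) = 1/(587275835/331357) = 331357/587275835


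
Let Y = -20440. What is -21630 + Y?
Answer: -42070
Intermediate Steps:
-21630 + Y = -21630 - 20440 = -42070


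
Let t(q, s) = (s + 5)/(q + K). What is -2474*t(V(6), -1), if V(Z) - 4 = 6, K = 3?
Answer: -9896/13 ≈ -761.23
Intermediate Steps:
V(Z) = 10 (V(Z) = 4 + 6 = 10)
t(q, s) = (5 + s)/(3 + q) (t(q, s) = (s + 5)/(q + 3) = (5 + s)/(3 + q))
-2474*t(V(6), -1) = -2474*(5 - 1)/(3 + 10) = -2474*4/13 = -9896/13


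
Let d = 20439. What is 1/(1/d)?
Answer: 20439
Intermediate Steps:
1/(1/d) = 1/(1/20439) = 20439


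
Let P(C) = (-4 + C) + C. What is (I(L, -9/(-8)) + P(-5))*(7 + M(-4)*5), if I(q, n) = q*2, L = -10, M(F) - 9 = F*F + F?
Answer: -3808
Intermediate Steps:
M(F) = 9 + F + F² (M(F) = 9 + (F*F + F) = 9 + (F² + F) = 9 + (F + F²) = 9 + F + F²)
I(q, n) = 2*q
P(C) = -4 + 2*C
(I(L, -9/(-8)) + P(-5))*(7 + M(-4)*5) = (2*(-10) + (-4 + 2*(-5)))*(7 + (9 - 4 + (-4)²)*5) = (-20 + (-4 - 10))*(7 + (9 - 4 + 16)*5) = (-20 - 14)*(7 + 21*5) = -34*(7 + 105) = -34*112 = -3808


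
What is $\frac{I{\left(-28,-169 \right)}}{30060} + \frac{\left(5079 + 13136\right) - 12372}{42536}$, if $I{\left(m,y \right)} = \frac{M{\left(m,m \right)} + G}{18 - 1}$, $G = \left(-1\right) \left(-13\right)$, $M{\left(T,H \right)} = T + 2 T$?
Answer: $\frac{745717451}{5434186680} \approx 0.13723$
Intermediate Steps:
$M{\left(T,H \right)} = 3 T$
$G = 13$
$I{\left(m,y \right)} = \frac{13}{17} + \frac{3 m}{17}$ ($I{\left(m,y \right)} = \frac{3 m + 13}{18 - 1} = \frac{13 + 3 m}{17} = \left(13 + 3 m\right) \frac{1}{17} = \frac{13}{17} + \frac{3 m}{17}$)
$\frac{I{\left(-28,-169 \right)}}{30060} + \frac{\left(5079 + 13136\right) - 12372}{42536} = \frac{\frac{13}{17} + \frac{3}{17} \left(-28\right)}{30060} + \frac{\left(5079 + 13136\right) - 12372}{42536} = \left(\frac{13}{17} - \frac{84}{17}\right) \frac{1}{30060} + \left(18215 - 12372\right) \frac{1}{42536} = \left(- \frac{71}{17}\right) \frac{1}{30060} + 5843 \cdot \frac{1}{42536} = - \frac{71}{511020} + \frac{5843}{42536} = \frac{745717451}{5434186680}$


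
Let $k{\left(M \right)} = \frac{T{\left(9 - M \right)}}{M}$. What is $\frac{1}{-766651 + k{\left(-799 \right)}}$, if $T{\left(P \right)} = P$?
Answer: $- \frac{799}{612554957} \approx -1.3044 \cdot 10^{-6}$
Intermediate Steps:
$k{\left(M \right)} = \frac{9 - M}{M}$
$\frac{1}{-766651 + k{\left(-799 \right)}} = \frac{1}{-766651 + \frac{9 - -799}{-799}} = \frac{1}{-766651 - \frac{9 + 799}{799}} = \frac{1}{-766651 - \frac{808}{799}} = \frac{1}{- \frac{612554957}{799}} = - \frac{799}{612554957}$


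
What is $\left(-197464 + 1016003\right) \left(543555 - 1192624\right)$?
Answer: $-531288290191$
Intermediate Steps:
$\left(-197464 + 1016003\right) \left(543555 - 1192624\right) = 818539 \left(-649069\right) = -531288290191$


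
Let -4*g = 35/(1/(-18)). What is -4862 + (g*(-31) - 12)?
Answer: -19513/2 ≈ -9756.5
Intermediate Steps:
g = 315/2 (g = -35/(4*(1/(-18))) = -35/(4*(-1/18)) = -35*(-18)/4 = -1/4*(-630) = 315/2 ≈ 157.50)
-4862 + (g*(-31) - 12) = -4862 + ((315/2)*(-31) - 12) = -4862 + (-9765/2 - 12) = -4862 - 9789/2 = -19513/2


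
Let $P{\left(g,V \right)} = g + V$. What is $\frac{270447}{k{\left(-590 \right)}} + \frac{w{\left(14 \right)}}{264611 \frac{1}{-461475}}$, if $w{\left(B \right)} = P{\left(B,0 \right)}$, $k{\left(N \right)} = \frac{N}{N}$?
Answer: $\frac{71556790467}{264611} \approx 2.7042 \cdot 10^{5}$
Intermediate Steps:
$k{\left(N \right)} = 1$
$P{\left(g,V \right)} = V + g$
$w{\left(B \right)} = B$ ($w{\left(B \right)} = 0 + B = B$)
$\frac{270447}{k{\left(-590 \right)}} + \frac{w{\left(14 \right)}}{264611 \frac{1}{-461475}} = \frac{270447}{1} + \frac{14}{264611 \frac{1}{-461475}} = 270447 \cdot 1 + \frac{14}{264611 \left(- \frac{1}{461475}\right)} = 270447 + \frac{14}{- \frac{264611}{461475}} = 270447 + 14 \left(- \frac{461475}{264611}\right) = 270447 - \frac{6460650}{264611} = \frac{71556790467}{264611}$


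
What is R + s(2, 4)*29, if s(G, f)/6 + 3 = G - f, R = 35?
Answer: -835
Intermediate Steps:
s(G, f) = -18 - 6*f + 6*G (s(G, f) = -18 + 6*(G - f) = -18 + (-6*f + 6*G) = -18 - 6*f + 6*G)
R + s(2, 4)*29 = 35 + (-18 - 6*4 + 6*2)*29 = 35 + (-18 - 24 + 12)*29 = 35 - 30*29 = 35 - 870 = -835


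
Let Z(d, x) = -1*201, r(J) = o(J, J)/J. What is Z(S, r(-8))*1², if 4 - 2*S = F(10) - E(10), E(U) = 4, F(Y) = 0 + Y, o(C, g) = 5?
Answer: -201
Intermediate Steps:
F(Y) = Y
S = -1 (S = 2 - (10 - 1*4)/2 = 2 - (10 - 4)/2 = 2 - ½*6 = 2 - 3 = -1)
r(J) = 5/J
Z(d, x) = -201
Z(S, r(-8))*1² = -201*1² = -201*1 = -201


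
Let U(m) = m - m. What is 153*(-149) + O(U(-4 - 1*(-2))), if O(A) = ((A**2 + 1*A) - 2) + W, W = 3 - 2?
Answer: -22798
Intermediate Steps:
W = 1
U(m) = 0
O(A) = -1 + A + A**2 (O(A) = ((A**2 + 1*A) - 2) + 1 = ((A**2 + A) - 2) + 1 = ((A + A**2) - 2) + 1 = (-2 + A + A**2) + 1 = -1 + A + A**2)
153*(-149) + O(U(-4 - 1*(-2))) = 153*(-149) + (-1 + 0 + 0**2) = -22797 + (-1 + 0 + 0) = -22797 - 1 = -22798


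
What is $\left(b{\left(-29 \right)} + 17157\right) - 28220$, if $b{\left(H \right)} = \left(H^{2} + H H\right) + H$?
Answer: $-9410$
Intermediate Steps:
$b{\left(H \right)} = H + 2 H^{2}$ ($b{\left(H \right)} = \left(H^{2} + H^{2}\right) + H = 2 H^{2} + H = H + 2 H^{2}$)
$\left(b{\left(-29 \right)} + 17157\right) - 28220 = \left(- 29 \left(1 + 2 \left(-29\right)\right) + 17157\right) - 28220 = \left(- 29 \left(1 - 58\right) + 17157\right) - 28220 = \left(\left(-29\right) \left(-57\right) + 17157\right) - 28220 = \left(1653 + 17157\right) - 28220 = 18810 - 28220 = -9410$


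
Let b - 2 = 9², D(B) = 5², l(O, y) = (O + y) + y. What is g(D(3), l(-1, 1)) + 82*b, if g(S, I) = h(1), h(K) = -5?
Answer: 6801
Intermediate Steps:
l(O, y) = O + 2*y
D(B) = 25
g(S, I) = -5
b = 83 (b = 2 + 9² = 2 + 81 = 83)
g(D(3), l(-1, 1)) + 82*b = -5 + 82*83 = -5 + 6806 = 6801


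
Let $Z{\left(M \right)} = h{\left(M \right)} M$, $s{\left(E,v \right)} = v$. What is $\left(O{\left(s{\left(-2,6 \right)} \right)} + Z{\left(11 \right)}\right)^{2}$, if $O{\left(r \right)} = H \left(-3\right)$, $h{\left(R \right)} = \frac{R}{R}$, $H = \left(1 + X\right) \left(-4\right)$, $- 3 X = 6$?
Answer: $1$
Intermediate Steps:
$X = -2$ ($X = \left(- \frac{1}{3}\right) 6 = -2$)
$H = 4$ ($H = \left(1 - 2\right) \left(-4\right) = \left(-1\right) \left(-4\right) = 4$)
$h{\left(R \right)} = 1$
$O{\left(r \right)} = -12$ ($O{\left(r \right)} = 4 \left(-3\right) = -12$)
$Z{\left(M \right)} = M$ ($Z{\left(M \right)} = 1 M = M$)
$\left(O{\left(s{\left(-2,6 \right)} \right)} + Z{\left(11 \right)}\right)^{2} = \left(-12 + 11\right)^{2} = \left(-1\right)^{2} = 1$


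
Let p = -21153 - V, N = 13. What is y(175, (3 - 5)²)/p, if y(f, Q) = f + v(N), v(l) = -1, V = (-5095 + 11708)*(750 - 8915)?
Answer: 87/26986996 ≈ 3.2238e-6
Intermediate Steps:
V = -53995145 (V = 6613*(-8165) = -53995145)
y(f, Q) = -1 + f (y(f, Q) = f - 1 = -1 + f)
p = 53973992 (p = -21153 - 1*(-53995145) = -21153 + 53995145 = 53973992)
y(175, (3 - 5)²)/p = (-1 + 175)/53973992 = 174*(1/53973992) = 87/26986996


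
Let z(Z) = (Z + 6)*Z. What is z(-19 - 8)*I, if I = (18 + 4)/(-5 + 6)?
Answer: 12474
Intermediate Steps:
z(Z) = Z*(6 + Z) (z(Z) = (6 + Z)*Z = Z*(6 + Z))
I = 22 (I = 22/1 = 22*1 = 22)
z(-19 - 8)*I = ((-19 - 8)*(6 + (-19 - 8)))*22 = -27*(6 - 27)*22 = -27*(-21)*22 = 567*22 = 12474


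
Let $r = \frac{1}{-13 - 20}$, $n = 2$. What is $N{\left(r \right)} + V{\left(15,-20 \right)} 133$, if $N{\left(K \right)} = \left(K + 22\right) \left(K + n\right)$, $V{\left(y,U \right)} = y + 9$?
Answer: $\frac{3523213}{1089} \approx 3235.3$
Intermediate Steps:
$V{\left(y,U \right)} = 9 + y$
$r = - \frac{1}{33}$ ($r = \frac{1}{-33} = - \frac{1}{33} \approx -0.030303$)
$N{\left(K \right)} = \left(2 + K\right) \left(22 + K\right)$ ($N{\left(K \right)} = \left(K + 22\right) \left(K + 2\right) = \left(22 + K\right) \left(2 + K\right) = \left(2 + K\right) \left(22 + K\right)$)
$N{\left(r \right)} + V{\left(15,-20 \right)} 133 = \left(44 + \left(- \frac{1}{33}\right)^{2} + 24 \left(- \frac{1}{33}\right)\right) + \left(9 + 15\right) 133 = \left(44 + \frac{1}{1089} - \frac{8}{11}\right) + 24 \cdot 133 = \frac{47125}{1089} + 3192 = \frac{3523213}{1089}$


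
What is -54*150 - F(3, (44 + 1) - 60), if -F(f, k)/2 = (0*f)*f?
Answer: -8100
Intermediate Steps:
F(f, k) = 0 (F(f, k) = -2*0*f*f = -0*f = -2*0 = 0)
-54*150 - F(3, (44 + 1) - 60) = -54*150 - 1*0 = -8100 + 0 = -8100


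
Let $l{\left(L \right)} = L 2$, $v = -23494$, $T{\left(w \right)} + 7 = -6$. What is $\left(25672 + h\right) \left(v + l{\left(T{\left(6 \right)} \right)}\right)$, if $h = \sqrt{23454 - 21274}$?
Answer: $-603805440 - 47040 \sqrt{545} \approx -6.049 \cdot 10^{8}$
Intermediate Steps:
$T{\left(w \right)} = -13$ ($T{\left(w \right)} = -7 - 6 = -13$)
$l{\left(L \right)} = 2 L$
$h = 2 \sqrt{545}$ ($h = \sqrt{2180} = 2 \sqrt{545} \approx 46.69$)
$\left(25672 + h\right) \left(v + l{\left(T{\left(6 \right)} \right)}\right) = \left(25672 + 2 \sqrt{545}\right) \left(-23494 + 2 \left(-13\right)\right) = \left(25672 + 2 \sqrt{545}\right) \left(-23494 - 26\right) = \left(25672 + 2 \sqrt{545}\right) \left(-23520\right) = -603805440 - 47040 \sqrt{545}$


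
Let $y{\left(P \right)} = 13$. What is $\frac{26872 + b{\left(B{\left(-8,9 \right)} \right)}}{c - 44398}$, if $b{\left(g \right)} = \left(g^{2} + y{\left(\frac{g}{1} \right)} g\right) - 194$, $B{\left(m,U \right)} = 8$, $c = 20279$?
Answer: $- \frac{26846}{24119} \approx -1.1131$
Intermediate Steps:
$b{\left(g \right)} = -194 + g^{2} + 13 g$ ($b{\left(g \right)} = \left(g^{2} + 13 g\right) - 194 = -194 + g^{2} + 13 g$)
$\frac{26872 + b{\left(B{\left(-8,9 \right)} \right)}}{c - 44398} = \frac{26872 + \left(-194 + 8^{2} + 13 \cdot 8\right)}{20279 - 44398} = \frac{26872 + \left(-194 + 64 + 104\right)}{-24119} = \left(26872 - 26\right) \left(- \frac{1}{24119}\right) = 26846 \left(- \frac{1}{24119}\right) = - \frac{26846}{24119}$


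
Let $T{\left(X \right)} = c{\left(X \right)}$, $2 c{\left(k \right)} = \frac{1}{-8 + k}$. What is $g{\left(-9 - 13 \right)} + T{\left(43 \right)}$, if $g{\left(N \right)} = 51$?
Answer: $\frac{3571}{70} \approx 51.014$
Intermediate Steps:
$c{\left(k \right)} = \frac{1}{2 \left(-8 + k\right)}$
$T{\left(X \right)} = \frac{1}{2 \left(-8 + X\right)}$
$g{\left(-9 - 13 \right)} + T{\left(43 \right)} = 51 + \frac{1}{2 \left(-8 + 43\right)} = 51 + \frac{1}{2 \cdot 35} = 51 + \frac{1}{2} \cdot \frac{1}{35} = 51 + \frac{1}{70} = \frac{3571}{70}$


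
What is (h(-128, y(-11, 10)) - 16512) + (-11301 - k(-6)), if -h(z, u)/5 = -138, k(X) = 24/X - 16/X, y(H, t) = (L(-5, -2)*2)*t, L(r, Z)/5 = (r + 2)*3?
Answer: -81365/3 ≈ -27122.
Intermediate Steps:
L(r, Z) = 30 + 15*r (L(r, Z) = 5*((r + 2)*3) = 5*((2 + r)*3) = 5*(6 + 3*r) = 30 + 15*r)
y(H, t) = -90*t (y(H, t) = ((30 + 15*(-5))*2)*t = ((30 - 75)*2)*t = (-45*2)*t = -90*t)
k(X) = 8/X
h(z, u) = 690 (h(z, u) = -5*(-138) = 690)
(h(-128, y(-11, 10)) - 16512) + (-11301 - k(-6)) = (690 - 16512) + (-11301 - 8/(-6)) = -15822 + (-11301 - 8*(-1)/6) = -15822 + (-11301 - 1*(-4/3)) = -15822 + (-11301 + 4/3) = -15822 - 33899/3 = -81365/3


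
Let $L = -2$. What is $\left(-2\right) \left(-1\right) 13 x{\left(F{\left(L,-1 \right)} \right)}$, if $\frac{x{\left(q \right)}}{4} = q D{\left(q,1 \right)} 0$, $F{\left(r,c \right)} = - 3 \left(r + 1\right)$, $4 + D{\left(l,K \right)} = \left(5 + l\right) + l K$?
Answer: $0$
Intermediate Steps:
$D{\left(l,K \right)} = 1 + l + K l$ ($D{\left(l,K \right)} = -4 + \left(\left(5 + l\right) + l K\right) = -4 + \left(\left(5 + l\right) + K l\right) = -4 + \left(5 + l + K l\right) = 1 + l + K l$)
$F{\left(r,c \right)} = -3 - 3 r$ ($F{\left(r,c \right)} = - 3 \left(1 + r\right) = -3 - 3 r$)
$x{\left(q \right)} = 0$ ($x{\left(q \right)} = 4 q \left(1 + q + 1 q\right) 0 = 4 q \left(1 + q + q\right) 0 = 4 q \left(1 + 2 q\right) 0 = 4 \cdot 0 = 0$)
$\left(-2\right) \left(-1\right) 13 x{\left(F{\left(L,-1 \right)} \right)} = \left(-2\right) \left(-1\right) 13 \cdot 0 = 2 \cdot 13 \cdot 0 = 26 \cdot 0 = 0$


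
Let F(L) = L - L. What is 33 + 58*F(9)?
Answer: 33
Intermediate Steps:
F(L) = 0
33 + 58*F(9) = 33 + 58*0 = 33 + 0 = 33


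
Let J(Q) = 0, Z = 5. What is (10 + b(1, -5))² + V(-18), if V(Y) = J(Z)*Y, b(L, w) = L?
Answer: 121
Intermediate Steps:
V(Y) = 0 (V(Y) = 0*Y = 0)
(10 + b(1, -5))² + V(-18) = (10 + 1)² + 0 = 11² + 0 = 121 + 0 = 121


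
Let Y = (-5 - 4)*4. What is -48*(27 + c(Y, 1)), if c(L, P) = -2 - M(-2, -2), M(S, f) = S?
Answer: -1296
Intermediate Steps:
Y = -36 (Y = -9*4 = -36)
c(L, P) = 0 (c(L, P) = -2 - 1*(-2) = -2 + 2 = 0)
-48*(27 + c(Y, 1)) = -48*(27 + 0) = -48*27 = -1296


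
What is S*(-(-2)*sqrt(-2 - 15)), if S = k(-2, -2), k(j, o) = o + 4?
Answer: 4*I*sqrt(17) ≈ 16.492*I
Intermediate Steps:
k(j, o) = 4 + o
S = 2 (S = 4 - 2 = 2)
S*(-(-2)*sqrt(-2 - 15)) = 2*(-(-2)*sqrt(-2 - 15)) = 2*(-(-2)*sqrt(-17)) = 2*(-(-2)*I*sqrt(17)) = 2*(2*I*sqrt(17)) = 4*I*sqrt(17)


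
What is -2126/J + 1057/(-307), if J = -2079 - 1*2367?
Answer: -2023370/682461 ≈ -2.9648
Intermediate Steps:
J = -4446 (J = -2079 - 2367 = -4446)
-2126/J + 1057/(-307) = -2126/(-4446) + 1057/(-307) = -2126*(-1/4446) + 1057*(-1/307) = 1063/2223 - 1057/307 = -2023370/682461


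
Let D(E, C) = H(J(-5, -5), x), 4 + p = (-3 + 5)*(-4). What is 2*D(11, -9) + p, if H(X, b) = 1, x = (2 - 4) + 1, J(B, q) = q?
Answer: -10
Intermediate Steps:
x = -1 (x = -2 + 1 = -1)
p = -12 (p = -4 + (-3 + 5)*(-4) = -4 + 2*(-4) = -4 - 8 = -12)
D(E, C) = 1
2*D(11, -9) + p = 2*1 - 12 = 2 - 12 = -10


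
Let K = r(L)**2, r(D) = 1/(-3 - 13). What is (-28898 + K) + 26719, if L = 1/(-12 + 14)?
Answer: -557823/256 ≈ -2179.0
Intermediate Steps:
L = 1/2 ≈ 0.50000
r(D) = -1/16 (r(D) = 1/(-16) = -1/16)
K = 1/256 (K = (-1/16)**2 = 1/256 ≈ 0.0039063)
(-28898 + K) + 26719 = (-28898 + 1/256) + 26719 = -7397887/256 + 26719 = -557823/256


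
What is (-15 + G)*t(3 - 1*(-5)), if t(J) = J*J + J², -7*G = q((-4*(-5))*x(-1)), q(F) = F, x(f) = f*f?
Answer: -16000/7 ≈ -2285.7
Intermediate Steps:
x(f) = f²
G = -20/7 (G = -(-4*(-5))*(-1)²/7 = -20/7 ≈ -2.8571)
t(J) = 2*J² (t(J) = J² + J² = 2*J²)
(-15 + G)*t(3 - 1*(-5)) = (-15 - 20/7)*(2*(3 - 1*(-5))²) = -250*(3 + 5)²/7 = -250*8²/7 = -250*64/7 = -125/7*128 = -16000/7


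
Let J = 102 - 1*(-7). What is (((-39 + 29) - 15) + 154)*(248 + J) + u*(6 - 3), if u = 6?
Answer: 46071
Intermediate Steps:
J = 109 (J = 102 + 7 = 109)
(((-39 + 29) - 15) + 154)*(248 + J) + u*(6 - 3) = (((-39 + 29) - 15) + 154)*(248 + 109) + 6*(6 - 3) = ((-10 - 15) + 154)*357 + 6*3 = (-25 + 154)*357 + 18 = 129*357 + 18 = 46053 + 18 = 46071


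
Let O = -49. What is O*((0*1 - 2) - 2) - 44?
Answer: 152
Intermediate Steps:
O*((0*1 - 2) - 2) - 44 = -49*((0*1 - 2) - 2) - 44 = -49*((0 - 2) - 2) - 44 = -49*(-2 - 2) - 44 = -49*(-4) - 44 = 196 - 44 = 152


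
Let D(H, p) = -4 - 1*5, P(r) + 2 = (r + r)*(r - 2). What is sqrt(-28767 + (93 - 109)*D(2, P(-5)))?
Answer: I*sqrt(28623) ≈ 169.18*I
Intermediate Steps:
P(r) = -2 + 2*r*(-2 + r) (P(r) = -2 + (r + r)*(r - 2) = -2 + (2*r)*(-2 + r) = -2 + 2*r*(-2 + r))
D(H, p) = -9 (D(H, p) = -4 - 5 = -9)
sqrt(-28767 + (93 - 109)*D(2, P(-5))) = sqrt(-28767 + (93 - 109)*(-9)) = sqrt(-28767 - 16*(-9)) = sqrt(-28767 + 144) = sqrt(-28623) = I*sqrt(28623)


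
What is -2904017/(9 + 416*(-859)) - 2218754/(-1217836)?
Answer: 2164727453901/217587713530 ≈ 9.9488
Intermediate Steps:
-2904017/(9 + 416*(-859)) - 2218754/(-1217836) = -2904017/(9 - 357344) - 2218754*(-1/1217836) = -2904017/(-357335) + 1109377/608918 = -2904017*(-1/357335) + 1109377/608918 = 2904017/357335 + 1109377/608918 = 2164727453901/217587713530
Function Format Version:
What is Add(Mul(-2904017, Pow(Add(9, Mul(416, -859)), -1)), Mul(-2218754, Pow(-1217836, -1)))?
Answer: Rational(2164727453901, 217587713530) ≈ 9.9488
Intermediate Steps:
Add(Mul(-2904017, Pow(Add(9, Mul(416, -859)), -1)), Mul(-2218754, Pow(-1217836, -1))) = Add(Mul(-2904017, Pow(Add(9, -357344), -1)), Mul(-2218754, Rational(-1, 1217836))) = Add(Mul(-2904017, Pow(-357335, -1)), Rational(1109377, 608918)) = Add(Mul(-2904017, Rational(-1, 357335)), Rational(1109377, 608918)) = Add(Rational(2904017, 357335), Rational(1109377, 608918)) = Rational(2164727453901, 217587713530)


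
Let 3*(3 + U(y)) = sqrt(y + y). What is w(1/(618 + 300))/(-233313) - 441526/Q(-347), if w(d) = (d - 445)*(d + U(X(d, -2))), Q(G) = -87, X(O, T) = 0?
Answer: 28937355454626271/5701935473748 ≈ 5075.0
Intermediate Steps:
U(y) = -3 + sqrt(2)*sqrt(y)/3 (U(y) = -3 + sqrt(y + y)/3 = -3 + sqrt(2*y)/3 = -3 + (sqrt(2)*sqrt(y))/3 = -3 + sqrt(2)*sqrt(y)/3)
w(d) = (-445 + d)*(-3 + d) (w(d) = (d - 445)*(d + (-3 + sqrt(2)*sqrt(0)/3)) = (-445 + d)*(d + (-3 + (1/3)*sqrt(2)*0)) = (-445 + d)*(d + (-3 + 0)) = (-445 + d)*(d - 3) = (-445 + d)*(-3 + d))
w(1/(618 + 300))/(-233313) - 441526/Q(-347) = (1335 + (1/(618 + 300))**2 - 448/(618 + 300))/(-233313) - 441526/(-87) = (1335 + (1/918)**2 - 448/918)*(-1/233313) - 441526*(-1/87) = (1335 + (1/918)**2 - 448*1/918)*(-1/233313) + 441526/87 = (1335 + 1/842724 - 224/459)*(-1/233313) + 441526/87 = (1124625277/842724)*(-1/233313) + 441526/87 = -1124625277/196618464612 + 441526/87 = 28937355454626271/5701935473748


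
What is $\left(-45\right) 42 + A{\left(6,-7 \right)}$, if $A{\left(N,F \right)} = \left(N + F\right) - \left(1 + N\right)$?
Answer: $-1898$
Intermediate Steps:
$A{\left(N,F \right)} = -1 + F$ ($A{\left(N,F \right)} = \left(F + N\right) - \left(1 + N\right) = -1 + F$)
$\left(-45\right) 42 + A{\left(6,-7 \right)} = \left(-45\right) 42 - 8 = -1890 - 8 = -1898$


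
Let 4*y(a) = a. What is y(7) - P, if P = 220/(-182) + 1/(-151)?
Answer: 162991/54964 ≈ 2.9654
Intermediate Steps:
P = -16701/13741 (P = 220*(-1/182) + 1*(-1/151) = -110/91 - 1/151 = -16701/13741 ≈ -1.2154)
y(a) = a/4
y(7) - P = (1/4)*7 - 1*(-16701/13741) = 7/4 + 16701/13741 = 162991/54964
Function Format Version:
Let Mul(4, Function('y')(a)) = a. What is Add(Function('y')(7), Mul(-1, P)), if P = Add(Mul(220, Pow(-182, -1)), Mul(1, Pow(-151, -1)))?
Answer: Rational(162991, 54964) ≈ 2.9654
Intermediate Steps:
P = Rational(-16701, 13741) (P = Add(Mul(220, Rational(-1, 182)), Mul(1, Rational(-1, 151))) = Add(Rational(-110, 91), Rational(-1, 151)) = Rational(-16701, 13741) ≈ -1.2154)
Function('y')(a) = Mul(Rational(1, 4), a)
Add(Function('y')(7), Mul(-1, P)) = Add(Mul(Rational(1, 4), 7), Mul(-1, Rational(-16701, 13741))) = Add(Rational(7, 4), Rational(16701, 13741)) = Rational(162991, 54964)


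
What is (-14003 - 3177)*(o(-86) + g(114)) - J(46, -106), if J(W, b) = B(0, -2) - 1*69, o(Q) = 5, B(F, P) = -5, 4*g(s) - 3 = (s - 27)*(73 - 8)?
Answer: -24386936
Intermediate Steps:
g(s) = -438 + 65*s/4 (g(s) = ¾ + ((s - 27)*(73 - 8))/4 = ¾ + ((-27 + s)*65)/4 = ¾ + (-1755 + 65*s)/4 = ¾ + (-1755/4 + 65*s/4) = -438 + 65*s/4)
J(W, b) = -74 (J(W, b) = -5 - 1*69 = -5 - 69 = -74)
(-14003 - 3177)*(o(-86) + g(114)) - J(46, -106) = (-14003 - 3177)*(5 + (-438 + (65/4)*114)) - 1*(-74) = -17180*(5 + (-438 + 3705/2)) + 74 = -17180*(5 + 2829/2) + 74 = -17180*2839/2 + 74 = -24387010 + 74 = -24386936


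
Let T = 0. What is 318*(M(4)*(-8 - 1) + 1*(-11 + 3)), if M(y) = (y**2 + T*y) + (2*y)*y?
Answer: -139920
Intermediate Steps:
M(y) = 3*y**2 (M(y) = (y**2 + 0*y) + (2*y)*y = (y**2 + 0) + 2*y**2 = y**2 + 2*y**2 = 3*y**2)
318*(M(4)*(-8 - 1) + 1*(-11 + 3)) = 318*((3*4**2)*(-8 - 1) + 1*(-11 + 3)) = 318*((3*16)*(-9) + 1*(-8)) = 318*(48*(-9) - 8) = 318*(-432 - 8) = 318*(-440) = -139920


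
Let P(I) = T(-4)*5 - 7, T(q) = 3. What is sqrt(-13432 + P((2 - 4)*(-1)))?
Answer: 4*I*sqrt(839) ≈ 115.86*I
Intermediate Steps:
P(I) = 8 (P(I) = 3*5 - 7 = 15 - 7 = 8)
sqrt(-13432 + P((2 - 4)*(-1))) = sqrt(-13432 + 8) = sqrt(-13424) = 4*I*sqrt(839)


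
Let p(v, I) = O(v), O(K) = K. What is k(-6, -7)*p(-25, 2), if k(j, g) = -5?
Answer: 125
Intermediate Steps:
p(v, I) = v
k(-6, -7)*p(-25, 2) = -5*(-25) = 125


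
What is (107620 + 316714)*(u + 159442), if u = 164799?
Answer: 137586480494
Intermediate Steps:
(107620 + 316714)*(u + 159442) = (107620 + 316714)*(164799 + 159442) = 424334*324241 = 137586480494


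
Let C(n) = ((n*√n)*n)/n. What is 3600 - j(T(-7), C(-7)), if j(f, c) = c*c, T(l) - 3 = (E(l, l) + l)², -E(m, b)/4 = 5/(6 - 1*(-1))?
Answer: 3943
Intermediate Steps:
E(m, b) = -20/7 (E(m, b) = -20/(6 - 1*(-1)) = -20/(6 + 1) = -20/7)
T(l) = 3 + (-20/7 + l)²
C(n) = n^(3/2) (C(n) = (n^(3/2)*n)/n = n^(5/2)/n = n^(3/2))
j(f, c) = c²
3600 - j(T(-7), C(-7)) = 3600 - ((-7)^(3/2))² = 3600 - (-7*I*√7)² = 3600 - 1*(-343) = 3600 + 343 = 3943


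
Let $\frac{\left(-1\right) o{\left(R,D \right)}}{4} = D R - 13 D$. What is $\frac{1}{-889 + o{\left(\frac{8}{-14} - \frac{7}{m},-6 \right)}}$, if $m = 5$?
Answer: $- \frac{35}{43691} \approx -0.00080108$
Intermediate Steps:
$o{\left(R,D \right)} = 52 D - 4 D R$ ($o{\left(R,D \right)} = - 4 \left(D R - 13 D\right) = - 4 \left(- 13 D + D R\right) = 52 D - 4 D R$)
$\frac{1}{-889 + o{\left(\frac{8}{-14} - \frac{7}{m},-6 \right)}} = \frac{1}{-889 + 4 \left(-6\right) \left(13 - \left(\frac{8}{-14} - \frac{7}{5}\right)\right)} = \frac{1}{-889 + 4 \left(-6\right) \left(13 - \left(8 \left(- \frac{1}{14}\right) - \frac{7}{5}\right)\right)} = \frac{1}{-889 + 4 \left(-6\right) \left(13 - \left(- \frac{4}{7} - \frac{7}{5}\right)\right)} = \frac{1}{-889 + 4 \left(-6\right) \left(13 - - \frac{69}{35}\right)} = \frac{1}{-889 + 4 \left(-6\right) \left(13 + \frac{69}{35}\right)} = \frac{1}{-889 + 4 \left(-6\right) \frac{524}{35}} = \frac{1}{-889 - \frac{12576}{35}} = \frac{1}{- \frac{43691}{35}} = - \frac{35}{43691}$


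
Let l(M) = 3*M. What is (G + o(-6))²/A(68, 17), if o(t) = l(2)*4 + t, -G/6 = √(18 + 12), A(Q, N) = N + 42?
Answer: 1404/59 - 216*√30/59 ≈ 3.7444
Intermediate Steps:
A(Q, N) = 42 + N
G = -6*√30 (G = -6*√(18 + 12) = -6*√30 ≈ -32.863)
o(t) = 24 + t (o(t) = (3*2)*4 + t = 6*4 + t = 24 + t)
(G + o(-6))²/A(68, 17) = (-6*√30 + (24 - 6))²/(42 + 17) = (-6*√30 + 18)²/59 = (18 - 6*√30)²*(1/59) = (18 - 6*√30)²/59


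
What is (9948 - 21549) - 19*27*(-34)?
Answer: 5841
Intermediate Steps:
(9948 - 21549) - 19*27*(-34) = -11601 - 513*(-34) = -11601 - 1*(-17442) = -11601 + 17442 = 5841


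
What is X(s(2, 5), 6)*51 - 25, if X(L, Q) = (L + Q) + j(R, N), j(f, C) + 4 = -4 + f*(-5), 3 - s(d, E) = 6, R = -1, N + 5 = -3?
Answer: -25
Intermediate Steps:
N = -8 (N = -5 - 3 = -8)
s(d, E) = -3 (s(d, E) = 3 - 1*6 = 3 - 6 = -3)
j(f, C) = -8 - 5*f (j(f, C) = -4 + (-4 + f*(-5)) = -4 + (-4 - 5*f) = -8 - 5*f)
X(L, Q) = -3 + L + Q (X(L, Q) = (L + Q) + (-8 - 5*(-1)) = (L + Q) + (-8 + 5) = (L + Q) - 3 = -3 + L + Q)
X(s(2, 5), 6)*51 - 25 = (-3 - 3 + 6)*51 - 25 = 0*51 - 25 = 0 - 25 = -25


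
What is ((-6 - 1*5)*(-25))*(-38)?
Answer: -10450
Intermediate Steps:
((-6 - 1*5)*(-25))*(-38) = ((-6 - 5)*(-25))*(-38) = -11*(-25)*(-38) = 275*(-38) = -10450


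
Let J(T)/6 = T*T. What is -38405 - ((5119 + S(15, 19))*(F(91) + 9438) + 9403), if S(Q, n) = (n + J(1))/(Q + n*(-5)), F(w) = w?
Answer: -781180499/16 ≈ -4.8824e+7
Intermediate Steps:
J(T) = 6*T² (J(T) = 6*(T*T) = 6*T²)
S(Q, n) = (6 + n)/(Q - 5*n) (S(Q, n) = (n + 6*1²)/(Q + n*(-5)) = (n + 6*1)/(Q - 5*n) = (n + 6)/(Q - 5*n) = (6 + n)/(Q - 5*n))
-38405 - ((5119 + S(15, 19))*(F(91) + 9438) + 9403) = -38405 - ((5119 + (6 + 19)/(15 - 5*19))*(91 + 9438) + 9403) = -38405 - ((5119 + 25/(15 - 95))*9529 + 9403) = -38405 - ((5119 + 25/(-80))*9529 + 9403) = -38405 - ((5119 - 1/80*25)*9529 + 9403) = -38405 - ((5119 - 5/16)*9529 + 9403) = -38405 - ((81899/16)*9529 + 9403) = -38405 - (780415571/16 + 9403) = -38405 - 1*780566019/16 = -38405 - 780566019/16 = -781180499/16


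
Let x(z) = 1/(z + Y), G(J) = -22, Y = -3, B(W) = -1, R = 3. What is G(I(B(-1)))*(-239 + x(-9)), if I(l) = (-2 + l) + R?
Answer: 31559/6 ≈ 5259.8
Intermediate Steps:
I(l) = 1 + l (I(l) = (-2 + l) + 3 = 1 + l)
x(z) = 1/(-3 + z) (x(z) = 1/(z - 3) = 1/(-3 + z))
G(I(B(-1)))*(-239 + x(-9)) = -22*(-239 + 1/(-3 - 9)) = -22*(-239 + 1/(-12)) = -22*(-239 - 1/12) = -22*(-2869/12) = 31559/6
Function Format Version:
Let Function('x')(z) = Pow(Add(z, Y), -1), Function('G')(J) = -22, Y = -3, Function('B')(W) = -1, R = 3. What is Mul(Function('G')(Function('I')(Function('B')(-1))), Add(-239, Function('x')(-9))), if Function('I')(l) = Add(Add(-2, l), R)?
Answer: Rational(31559, 6) ≈ 5259.8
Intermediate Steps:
Function('I')(l) = Add(1, l) (Function('I')(l) = Add(Add(-2, l), 3) = Add(1, l))
Function('x')(z) = Pow(Add(-3, z), -1) (Function('x')(z) = Pow(Add(z, -3), -1) = Pow(Add(-3, z), -1))
Mul(Function('G')(Function('I')(Function('B')(-1))), Add(-239, Function('x')(-9))) = Mul(-22, Add(-239, Pow(Add(-3, -9), -1))) = Mul(-22, Add(-239, Pow(-12, -1))) = Mul(-22, Add(-239, Rational(-1, 12))) = Mul(-22, Rational(-2869, 12)) = Rational(31559, 6)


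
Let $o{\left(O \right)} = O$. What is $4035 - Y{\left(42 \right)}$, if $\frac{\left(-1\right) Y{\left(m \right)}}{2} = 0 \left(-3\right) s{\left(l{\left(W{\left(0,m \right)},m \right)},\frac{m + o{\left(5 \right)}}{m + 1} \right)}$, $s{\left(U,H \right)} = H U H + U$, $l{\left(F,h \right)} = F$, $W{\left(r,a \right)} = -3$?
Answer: $4035$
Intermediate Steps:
$s{\left(U,H \right)} = U + U H^{2}$ ($s{\left(U,H \right)} = U H^{2} + U = U + U H^{2}$)
$Y{\left(m \right)} = 0$ ($Y{\left(m \right)} = - 2 \cdot 0 \left(-3\right) \left(- 3 \left(1 + \left(\frac{m + 5}{m + 1}\right)^{2}\right)\right) = - 2 \cdot 0 \left(- 3 \left(1 + \left(\frac{5 + m}{1 + m}\right)^{2}\right)\right) = - 2 \cdot 0 \left(- 3 \left(1 + \frac{\left(5 + m\right)^{2}}{\left(1 + m\right)^{2}}\right)\right) = - 2 \cdot 0 \left(-3 - \frac{3 \left(5 + m\right)^{2}}{\left(1 + m\right)^{2}}\right) = \left(-2\right) 0 = 0$)
$4035 - Y{\left(42 \right)} = 4035 - 0 = 4035 + 0 = 4035$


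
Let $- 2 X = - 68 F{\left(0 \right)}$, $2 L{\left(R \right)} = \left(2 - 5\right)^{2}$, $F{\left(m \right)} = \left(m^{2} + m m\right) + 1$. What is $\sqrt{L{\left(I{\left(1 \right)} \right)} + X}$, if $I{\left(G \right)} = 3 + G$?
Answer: $\frac{\sqrt{154}}{2} \approx 6.2048$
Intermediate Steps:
$F{\left(m \right)} = 1 + 2 m^{2}$ ($F{\left(m \right)} = \left(m^{2} + m^{2}\right) + 1 = 2 m^{2} + 1 = 1 + 2 m^{2}$)
$L{\left(R \right)} = \frac{9}{2}$ ($L{\left(R \right)} = \frac{\left(2 - 5\right)^{2}}{2} = \frac{\left(-3\right)^{2}}{2} = \frac{1}{2} \cdot 9 = \frac{9}{2}$)
$X = 34$ ($X = - \frac{\left(-68\right) \left(1 + 2 \cdot 0^{2}\right)}{2} = - \frac{\left(-68\right) \left(1 + 2 \cdot 0\right)}{2} = - \frac{\left(-68\right) \left(1 + 0\right)}{2} = - \frac{\left(-68\right) 1}{2} = \left(- \frac{1}{2}\right) \left(-68\right) = 34$)
$\sqrt{L{\left(I{\left(1 \right)} \right)} + X} = \sqrt{\frac{9}{2} + 34} = \sqrt{\frac{77}{2}} = \frac{\sqrt{154}}{2}$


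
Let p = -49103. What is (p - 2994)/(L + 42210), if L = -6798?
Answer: -52097/35412 ≈ -1.4712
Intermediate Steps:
(p - 2994)/(L + 42210) = (-49103 - 2994)/(-6798 + 42210) = -52097/35412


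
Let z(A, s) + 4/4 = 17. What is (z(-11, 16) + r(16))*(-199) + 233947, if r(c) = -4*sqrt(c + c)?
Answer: 230763 + 3184*sqrt(2) ≈ 2.3527e+5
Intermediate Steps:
z(A, s) = 16 (z(A, s) = -1 + 17 = 16)
r(c) = -4*sqrt(2)*sqrt(c)
(z(-11, 16) + r(16))*(-199) + 233947 = (16 - 4*sqrt(2)*sqrt(16))*(-199) + 233947 = (16 - 4*sqrt(2)*4)*(-199) + 233947 = (16 - 16*sqrt(2))*(-199) + 233947 = (-3184 + 3184*sqrt(2)) + 233947 = 230763 + 3184*sqrt(2)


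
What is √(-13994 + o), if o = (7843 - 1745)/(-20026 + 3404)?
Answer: 17*I*√3344737017/8311 ≈ 118.3*I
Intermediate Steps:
o = -3049/8311 (o = 6098/(-16622) = 6098*(-1/16622) = -3049/8311 ≈ -0.36686)
√(-13994 + o) = √(-13994 - 3049/8311) = √(-116307183/8311) = 17*I*√3344737017/8311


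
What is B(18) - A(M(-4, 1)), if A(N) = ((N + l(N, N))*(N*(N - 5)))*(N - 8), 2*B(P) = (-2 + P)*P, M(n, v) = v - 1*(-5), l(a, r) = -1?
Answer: 204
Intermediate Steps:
M(n, v) = 5 + v (M(n, v) = v + 5 = 5 + v)
B(P) = P*(-2 + P)/2 (B(P) = ((-2 + P)*P)/2 = (P*(-2 + P))/2 = P*(-2 + P)/2)
A(N) = N*(-1 + N)*(-8 + N)*(-5 + N) (A(N) = ((N - 1)*(N*(N - 5)))*(N - 8) = ((-1 + N)*(N*(-5 + N)))*(-8 + N) = (N*(-1 + N)*(-5 + N))*(-8 + N) = N*(-1 + N)*(-8 + N)*(-5 + N))
B(18) - A(M(-4, 1)) = (½)*18*(-2 + 18) - (5 + 1)*(-40 + (5 + 1)³ - 14*(5 + 1)² + 53*(5 + 1)) = (½)*18*16 - 6*(-40 + 6³ - 14*6² + 53*6) = 144 - 6*(-40 + 216 - 14*36 + 318) = 144 - 6*(-40 + 216 - 504 + 318) = 144 - 6*(-10) = 144 - 1*(-60) = 144 + 60 = 204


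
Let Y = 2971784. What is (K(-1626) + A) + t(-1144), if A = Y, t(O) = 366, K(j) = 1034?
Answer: 2973184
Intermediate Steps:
A = 2971784
(K(-1626) + A) + t(-1144) = (1034 + 2971784) + 366 = 2972818 + 366 = 2973184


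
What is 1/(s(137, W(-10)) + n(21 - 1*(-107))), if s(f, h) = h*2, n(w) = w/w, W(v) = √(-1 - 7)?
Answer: 1/33 - 4*I*√2/33 ≈ 0.030303 - 0.17142*I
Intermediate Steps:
W(v) = 2*I*√2 (W(v) = √(-8) = 2*I*√2)
n(w) = 1
s(f, h) = 2*h
1/(s(137, W(-10)) + n(21 - 1*(-107))) = 1/(2*(2*I*√2) + 1) = 1/(4*I*√2 + 1) = 1/(1 + 4*I*√2)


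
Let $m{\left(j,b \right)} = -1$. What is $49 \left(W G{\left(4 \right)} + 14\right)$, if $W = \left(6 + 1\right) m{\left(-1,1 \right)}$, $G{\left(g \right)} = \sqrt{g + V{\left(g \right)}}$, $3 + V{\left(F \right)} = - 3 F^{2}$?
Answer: $686 - 343 i \sqrt{47} \approx 686.0 - 2351.5 i$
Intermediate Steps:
$V{\left(F \right)} = -3 - 3 F^{2}$
$G{\left(g \right)} = \sqrt{-3 + g - 3 g^{2}}$ ($G{\left(g \right)} = \sqrt{g - \left(3 + 3 g^{2}\right)} = \sqrt{-3 + g - 3 g^{2}}$)
$W = -7$ ($W = \left(6 + 1\right) \left(-1\right) = 7 \left(-1\right) = -7$)
$49 \left(W G{\left(4 \right)} + 14\right) = 49 \left(- 7 \sqrt{-3 + 4 - 3 \cdot 4^{2}} + 14\right) = 49 \left(- 7 \sqrt{-3 + 4 - 48} + 14\right) = 49 \left(- 7 \sqrt{-47} + 14\right) = 49 \left(- 7 i \sqrt{47} + 14\right) = 49 \left(14 - 7 i \sqrt{47}\right) = 686 - 343 i \sqrt{47}$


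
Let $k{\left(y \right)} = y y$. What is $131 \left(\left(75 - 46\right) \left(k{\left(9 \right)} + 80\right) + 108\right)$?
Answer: $625787$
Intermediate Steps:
$k{\left(y \right)} = y^{2}$
$131 \left(\left(75 - 46\right) \left(k{\left(9 \right)} + 80\right) + 108\right) = 131 \left(\left(75 - 46\right) \left(9^{2} + 80\right) + 108\right) = 131 \left(\left(75 - 46\right) \left(81 + 80\right) + 108\right) = 131 \left(29 \cdot 161 + 108\right) = 131 \left(4669 + 108\right) = 131 \cdot 4777 = 625787$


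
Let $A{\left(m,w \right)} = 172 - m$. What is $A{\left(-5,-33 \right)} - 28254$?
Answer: $-28077$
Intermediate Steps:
$A{\left(-5,-33 \right)} - 28254 = \left(172 - -5\right) - 28254 = \left(172 + 5\right) - 28254 = 177 - 28254 = -28077$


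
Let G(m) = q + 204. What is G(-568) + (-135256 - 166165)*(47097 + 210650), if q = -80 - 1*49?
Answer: -77690358412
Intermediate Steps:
q = -129 (q = -80 - 49 = -129)
G(m) = 75 (G(m) = -129 + 204 = 75)
G(-568) + (-135256 - 166165)*(47097 + 210650) = 75 + (-135256 - 166165)*(47097 + 210650) = 75 - 301421*257747 = 75 - 77690358487 = -77690358412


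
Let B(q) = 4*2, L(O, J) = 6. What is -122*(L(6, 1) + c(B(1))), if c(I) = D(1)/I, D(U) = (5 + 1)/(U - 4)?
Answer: -1403/2 ≈ -701.50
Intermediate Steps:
B(q) = 8
D(U) = 6/(-4 + U)
c(I) = -2/I (c(I) = (6/(-4 + 1))/I = (6/(-3))/I = (6*(-1/3))/I = -2/I)
-122*(L(6, 1) + c(B(1))) = -122*(6 - 2/8) = -122*(6 - 2*1/8) = -122*(6 - 1/4) = -122*23/4 = -1403/2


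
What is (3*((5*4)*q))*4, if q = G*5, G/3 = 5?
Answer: 18000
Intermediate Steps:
G = 15 (G = 3*5 = 15)
q = 75 (q = 15*5 = 75)
(3*((5*4)*q))*4 = (3*((5*4)*75))*4 = (3*(20*75))*4 = (3*1500)*4 = 4500*4 = 18000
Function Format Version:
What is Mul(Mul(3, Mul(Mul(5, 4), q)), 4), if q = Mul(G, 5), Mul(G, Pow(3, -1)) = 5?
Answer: 18000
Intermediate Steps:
G = 15 (G = Mul(3, 5) = 15)
q = 75 (q = Mul(15, 5) = 75)
Mul(Mul(3, Mul(Mul(5, 4), q)), 4) = Mul(Mul(3, Mul(Mul(5, 4), 75)), 4) = Mul(Mul(3, Mul(20, 75)), 4) = Mul(Mul(3, 1500), 4) = Mul(4500, 4) = 18000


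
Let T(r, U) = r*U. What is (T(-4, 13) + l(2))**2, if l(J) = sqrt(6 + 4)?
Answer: (52 - sqrt(10))**2 ≈ 2385.1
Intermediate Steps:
l(J) = sqrt(10)
T(r, U) = U*r
(T(-4, 13) + l(2))**2 = (13*(-4) + sqrt(10))**2 = (-52 + sqrt(10))**2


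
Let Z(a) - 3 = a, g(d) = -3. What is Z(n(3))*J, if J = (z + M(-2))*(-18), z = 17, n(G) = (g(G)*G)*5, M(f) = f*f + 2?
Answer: 17388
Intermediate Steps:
M(f) = 2 + f² (M(f) = f² + 2 = 2 + f²)
n(G) = -15*G (n(G) = -3*G*5 = -15*G)
Z(a) = 3 + a
J = -414 (J = (17 + (2 + (-2)²))*(-18) = (17 + (2 + 4))*(-18) = (17 + 6)*(-18) = 23*(-18) = -414)
Z(n(3))*J = (3 - 15*3)*(-414) = (3 - 45)*(-414) = -42*(-414) = 17388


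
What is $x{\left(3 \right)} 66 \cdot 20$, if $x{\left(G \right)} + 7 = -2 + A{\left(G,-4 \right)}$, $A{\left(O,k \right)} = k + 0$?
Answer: $-17160$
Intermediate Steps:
$A{\left(O,k \right)} = k$
$x{\left(G \right)} = -13$ ($x{\left(G \right)} = -7 - 6 = -13$)
$x{\left(3 \right)} 66 \cdot 20 = \left(-13\right) 66 \cdot 20 = \left(-858\right) 20 = -17160$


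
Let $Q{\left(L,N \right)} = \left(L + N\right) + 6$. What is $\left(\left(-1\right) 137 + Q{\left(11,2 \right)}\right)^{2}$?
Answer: $13924$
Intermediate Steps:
$Q{\left(L,N \right)} = 6 + L + N$
$\left(\left(-1\right) 137 + Q{\left(11,2 \right)}\right)^{2} = \left(\left(-1\right) 137 + \left(6 + 11 + 2\right)\right)^{2} = \left(-137 + 19\right)^{2} = \left(-118\right)^{2} = 13924$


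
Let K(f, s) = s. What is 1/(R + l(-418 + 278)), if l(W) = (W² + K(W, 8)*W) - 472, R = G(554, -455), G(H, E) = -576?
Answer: 1/17432 ≈ 5.7366e-5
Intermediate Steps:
R = -576
l(W) = -472 + W² + 8*W (l(W) = (W² + 8*W) - 472 = -472 + W² + 8*W)
1/(R + l(-418 + 278)) = 1/(-576 + (-472 + (-418 + 278)² + 8*(-418 + 278))) = 1/(-576 + (-472 + (-140)² + 8*(-140))) = 1/(-576 + (-472 + 19600 - 1120)) = 1/(-576 + 18008) = 1/17432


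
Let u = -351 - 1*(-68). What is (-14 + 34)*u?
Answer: -5660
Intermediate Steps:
u = -283 (u = -351 + 68 = -283)
(-14 + 34)*u = (-14 + 34)*(-283) = 20*(-283) = -5660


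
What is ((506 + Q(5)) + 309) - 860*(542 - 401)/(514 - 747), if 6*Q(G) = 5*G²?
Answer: 1896055/1398 ≈ 1356.3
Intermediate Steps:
Q(G) = 5*G²/6 (Q(G) = (5*G²)/6 = 5*G²/6)
((506 + Q(5)) + 309) - 860*(542 - 401)/(514 - 747) = ((506 + (⅚)*5²) + 309) - 860*(542 - 401)/(514 - 747) = ((506 + (⅚)*25) + 309) - 121260/(-233) = ((506 + 125/6) + 309) - 121260*(-1)/233 = (3161/6 + 309) - 860*(-141/233) = 5015/6 + 121260/233 = 1896055/1398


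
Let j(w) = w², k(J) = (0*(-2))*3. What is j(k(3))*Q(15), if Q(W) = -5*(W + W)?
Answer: 0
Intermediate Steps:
k(J) = 0 (k(J) = 0*3 = 0)
Q(W) = -10*W
j(k(3))*Q(15) = 0²*(-10*15) = 0*(-150) = 0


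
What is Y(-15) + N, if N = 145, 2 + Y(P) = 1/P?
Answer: 2144/15 ≈ 142.93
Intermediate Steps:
Y(P) = -2 + 1/P
Y(-15) + N = (-2 + 1/(-15)) + 145 = (-2 - 1/15) + 145 = -31/15 + 145 = 2144/15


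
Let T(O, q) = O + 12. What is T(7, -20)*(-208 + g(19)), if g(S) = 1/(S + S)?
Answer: -7903/2 ≈ -3951.5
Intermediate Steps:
g(S) = 1/(2*S)
T(O, q) = 12 + O
T(7, -20)*(-208 + g(19)) = (12 + 7)*(-208 + (1/2)/19) = 19*(-208 + (1/2)*(1/19)) = 19*(-208 + 1/38) = 19*(-7903/38) = -7903/2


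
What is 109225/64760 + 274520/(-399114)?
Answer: 2581531145/2584662264 ≈ 0.99879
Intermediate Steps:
109225/64760 + 274520/(-399114) = 109225*(1/64760) + 274520*(-1/399114) = 21845/12952 - 137260/199557 = 2581531145/2584662264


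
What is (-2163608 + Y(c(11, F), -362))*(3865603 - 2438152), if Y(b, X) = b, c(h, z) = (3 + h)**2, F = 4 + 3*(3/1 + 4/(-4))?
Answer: -3088164622812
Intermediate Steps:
F = 10 (F = 4 + 3*(3*1 + 4*(-1/4)) = 4 + 3*(3 - 1) = 4 + 3*2 = 4 + 6 = 10)
(-2163608 + Y(c(11, F), -362))*(3865603 - 2438152) = (-2163608 + (3 + 11)**2)*(3865603 - 2438152) = (-2163608 + 14**2)*1427451 = (-2163608 + 196)*1427451 = -2163412*1427451 = -3088164622812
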